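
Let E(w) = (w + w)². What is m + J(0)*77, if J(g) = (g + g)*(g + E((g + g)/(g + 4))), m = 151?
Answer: 151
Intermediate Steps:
E(w) = 4*w² (E(w) = (2*w)² = 4*w²)
J(g) = 2*g*(g + 16*g²/(4 + g)²) (J(g) = (g + g)*(g + 4*((g + g)/(g + 4))²) = (2*g)*(g + 4*((2*g)/(4 + g))²) = (2*g)*(g + 4*(2*g/(4 + g))²) = (2*g)*(g + 4*(4*g²/(4 + g)²)) = (2*g)*(g + 16*g²/(4 + g)²) = 2*g*(g + 16*g²/(4 + g)²))
m + J(0)*77 = 151 + (2*0² + 32*0³/(4 + 0)²)*77 = 151 + (2*0 + 32*0/4²)*77 = 151 + (0 + 32*0*(1/16))*77 = 151 + (0 + 0)*77 = 151 + 0*77 = 151 + 0 = 151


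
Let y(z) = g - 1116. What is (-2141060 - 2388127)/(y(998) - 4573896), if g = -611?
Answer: 348399/351971 ≈ 0.98985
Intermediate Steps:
y(z) = -1727 (y(z) = -611 - 1116 = -1727)
(-2141060 - 2388127)/(y(998) - 4573896) = (-2141060 - 2388127)/(-1727 - 4573896) = -4529187/(-4575623) = -4529187*(-1/4575623) = 348399/351971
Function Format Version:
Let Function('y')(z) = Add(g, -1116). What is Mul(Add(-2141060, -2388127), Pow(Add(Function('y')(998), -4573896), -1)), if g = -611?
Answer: Rational(348399, 351971) ≈ 0.98985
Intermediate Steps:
Function('y')(z) = -1727 (Function('y')(z) = Add(-611, -1116) = -1727)
Mul(Add(-2141060, -2388127), Pow(Add(Function('y')(998), -4573896), -1)) = Mul(Add(-2141060, -2388127), Pow(Add(-1727, -4573896), -1)) = Mul(-4529187, Pow(-4575623, -1)) = Mul(-4529187, Rational(-1, 4575623)) = Rational(348399, 351971)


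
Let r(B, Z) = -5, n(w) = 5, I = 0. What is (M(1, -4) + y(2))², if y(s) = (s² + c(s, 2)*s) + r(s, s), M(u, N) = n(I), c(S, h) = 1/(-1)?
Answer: 4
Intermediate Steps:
c(S, h) = -1
M(u, N) = 5
y(s) = -5 + s² - s (y(s) = (s² - s) - 5 = -5 + s² - s)
(M(1, -4) + y(2))² = (5 + (-5 + 2² - 1*2))² = (5 + (-5 + 4 - 2))² = (5 - 3)² = 2² = 4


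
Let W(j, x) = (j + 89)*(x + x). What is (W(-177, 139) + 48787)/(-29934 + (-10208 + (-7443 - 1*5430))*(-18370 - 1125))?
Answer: 24323/449934161 ≈ 5.4059e-5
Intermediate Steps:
W(j, x) = 2*x*(89 + j) (W(j, x) = (89 + j)*(2*x) = 2*x*(89 + j))
(W(-177, 139) + 48787)/(-29934 + (-10208 + (-7443 - 1*5430))*(-18370 - 1125)) = (2*139*(89 - 177) + 48787)/(-29934 + (-10208 + (-7443 - 1*5430))*(-18370 - 1125)) = (2*139*(-88) + 48787)/(-29934 + (-10208 + (-7443 - 5430))*(-19495)) = (-24464 + 48787)/(-29934 + (-10208 - 12873)*(-19495)) = 24323/(-29934 - 23081*(-19495)) = 24323/(-29934 + 449964095) = 24323/449934161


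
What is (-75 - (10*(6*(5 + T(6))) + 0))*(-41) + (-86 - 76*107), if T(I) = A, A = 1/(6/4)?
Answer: 8797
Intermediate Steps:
A = 2/3 (A = 1/(6*(1/4)) = 1/(3/2) = 2/3 ≈ 0.66667)
T(I) = 2/3
(-75 - (10*(6*(5 + T(6))) + 0))*(-41) + (-86 - 76*107) = (-75 - (10*(6*(5 + 2/3)) + 0))*(-41) + (-86 - 76*107) = (-75 - (10*(6*(17/3)) + 0))*(-41) + (-86 - 8132) = (-75 - (10*34 + 0))*(-41) - 8218 = (-75 - (340 + 0))*(-41) - 8218 = (-75 - 1*340)*(-41) - 8218 = (-75 - 340)*(-41) - 8218 = -415*(-41) - 8218 = 17015 - 8218 = 8797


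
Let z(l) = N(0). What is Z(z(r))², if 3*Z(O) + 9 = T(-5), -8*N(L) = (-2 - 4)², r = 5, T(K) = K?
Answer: 196/9 ≈ 21.778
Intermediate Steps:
N(L) = -9/2 (N(L) = -(-2 - 4)²/8 = -⅛*(-6)² = -⅛*36 = -9/2)
z(l) = -9/2
Z(O) = -14/3 (Z(O) = -3 + (⅓)*(-5) = -3 - 5/3 = -14/3)
Z(z(r))² = (-14/3)² = 196/9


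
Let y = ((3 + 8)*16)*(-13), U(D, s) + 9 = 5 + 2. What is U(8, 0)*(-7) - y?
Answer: 2302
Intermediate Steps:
U(D, s) = -2 (U(D, s) = -9 + (5 + 2) = -9 + 7 = -2)
y = -2288 (y = (11*16)*(-13) = 176*(-13) = -2288)
U(8, 0)*(-7) - y = -2*(-7) - 1*(-2288) = 14 + 2288 = 2302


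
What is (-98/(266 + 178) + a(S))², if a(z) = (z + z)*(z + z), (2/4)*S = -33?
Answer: 14962035150241/49284 ≈ 3.0359e+8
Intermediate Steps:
S = -66 (S = 2*(-33) = -66)
a(z) = 4*z² (a(z) = (2*z)*(2*z) = 4*z²)
(-98/(266 + 178) + a(S))² = (-98/(266 + 178) + 4*(-66)²)² = (-98/444 + 4*4356)² = (-98*1/444 + 17424)² = (-49/222 + 17424)² = (3868079/222)² = 14962035150241/49284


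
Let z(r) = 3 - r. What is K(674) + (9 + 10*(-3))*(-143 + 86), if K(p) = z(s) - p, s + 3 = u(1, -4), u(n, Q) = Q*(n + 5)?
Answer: 553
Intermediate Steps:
u(n, Q) = Q*(5 + n)
s = -27 (s = -3 - 4*(5 + 1) = -3 - 4*6 = -3 - 24 = -27)
K(p) = 30 - p (K(p) = (3 - 1*(-27)) - p = (3 + 27) - p = 30 - p)
K(674) + (9 + 10*(-3))*(-143 + 86) = (30 - 1*674) + (9 + 10*(-3))*(-143 + 86) = (30 - 674) + (9 - 30)*(-57) = -644 - 21*(-57) = -644 + 1197 = 553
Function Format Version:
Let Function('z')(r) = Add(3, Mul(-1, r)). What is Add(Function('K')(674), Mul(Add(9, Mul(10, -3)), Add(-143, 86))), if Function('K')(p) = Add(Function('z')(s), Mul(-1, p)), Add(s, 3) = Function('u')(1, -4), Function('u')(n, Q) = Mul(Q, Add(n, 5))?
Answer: 553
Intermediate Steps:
Function('u')(n, Q) = Mul(Q, Add(5, n))
s = -27 (s = Add(-3, Mul(-4, Add(5, 1))) = Add(-3, Mul(-4, 6)) = Add(-3, -24) = -27)
Function('K')(p) = Add(30, Mul(-1, p)) (Function('K')(p) = Add(Add(3, Mul(-1, -27)), Mul(-1, p)) = Add(Add(3, 27), Mul(-1, p)) = Add(30, Mul(-1, p)))
Add(Function('K')(674), Mul(Add(9, Mul(10, -3)), Add(-143, 86))) = Add(Add(30, Mul(-1, 674)), Mul(Add(9, Mul(10, -3)), Add(-143, 86))) = Add(Add(30, -674), Mul(Add(9, -30), -57)) = Add(-644, Mul(-21, -57)) = Add(-644, 1197) = 553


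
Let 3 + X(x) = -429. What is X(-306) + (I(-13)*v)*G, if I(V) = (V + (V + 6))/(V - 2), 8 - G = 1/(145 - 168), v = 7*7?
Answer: 6452/69 ≈ 93.507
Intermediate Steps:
X(x) = -432 (X(x) = -3 - 429 = -432)
v = 49
G = 185/23 (G = 8 - 1/(145 - 168) = 8 - 1/(-23) = 8 - 1*(-1/23) = 8 + 1/23 = 185/23 ≈ 8.0435)
I(V) = (6 + 2*V)/(-2 + V) (I(V) = (V + (6 + V))/(-2 + V) = (6 + 2*V)/(-2 + V))
X(-306) + (I(-13)*v)*G = -432 + ((2*(3 - 13)/(-2 - 13))*49)*(185/23) = -432 + ((2*(-10)/(-15))*49)*(185/23) = -432 + ((2*(-1/15)*(-10))*49)*(185/23) = -432 + ((4/3)*49)*(185/23) = -432 + (196/3)*(185/23) = -432 + 36260/69 = 6452/69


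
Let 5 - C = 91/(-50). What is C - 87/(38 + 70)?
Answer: 5413/900 ≈ 6.0144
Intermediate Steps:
C = 341/50 (C = 5 - 91/(-50) = 5 - 91*(-1)/50 = 5 - 1*(-91/50) = 5 + 91/50 = 341/50 ≈ 6.8200)
C - 87/(38 + 70) = 341/50 - 87/(38 + 70) = 341/50 - 87/108 = 341/50 + (1/108)*(-87) = 341/50 - 29/36 = 5413/900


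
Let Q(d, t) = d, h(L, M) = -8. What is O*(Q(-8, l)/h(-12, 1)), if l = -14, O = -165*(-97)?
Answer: 16005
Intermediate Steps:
O = 16005
O*(Q(-8, l)/h(-12, 1)) = 16005*(-8/(-8)) = 16005*(-8*(-⅛)) = 16005*1 = 16005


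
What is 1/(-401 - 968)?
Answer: -1/1369 ≈ -0.00073046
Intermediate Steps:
1/(-401 - 968) = 1/(-1369) = -1/1369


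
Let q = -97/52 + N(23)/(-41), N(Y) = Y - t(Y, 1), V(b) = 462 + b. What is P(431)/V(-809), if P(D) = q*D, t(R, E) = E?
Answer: 2207151/739804 ≈ 2.9834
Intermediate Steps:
N(Y) = -1 + Y (N(Y) = Y - 1*1 = Y - 1 = -1 + Y)
q = -5121/2132 (q = -97/52 + (-1 + 23)/(-41) = -97*1/52 + 22*(-1/41) = -97/52 - 22/41 = -5121/2132 ≈ -2.4020)
P(D) = -5121*D/2132
P(431)/V(-809) = (-5121/2132*431)/(462 - 809) = -2207151/2132/(-347) = -2207151/2132*(-1/347) = 2207151/739804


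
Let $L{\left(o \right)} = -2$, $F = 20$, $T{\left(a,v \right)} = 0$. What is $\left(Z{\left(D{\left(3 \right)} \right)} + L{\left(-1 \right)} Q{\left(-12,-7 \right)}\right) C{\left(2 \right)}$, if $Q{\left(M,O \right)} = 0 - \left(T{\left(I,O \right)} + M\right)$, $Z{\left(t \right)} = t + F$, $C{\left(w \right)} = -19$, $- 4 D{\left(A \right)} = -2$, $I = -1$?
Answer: $\frac{133}{2} \approx 66.5$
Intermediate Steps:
$D{\left(A \right)} = \frac{1}{2}$ ($D{\left(A \right)} = \left(- \frac{1}{4}\right) \left(-2\right) = \frac{1}{2}$)
$Z{\left(t \right)} = 20 + t$ ($Z{\left(t \right)} = t + 20 = 20 + t$)
$Q{\left(M,O \right)} = - M$ ($Q{\left(M,O \right)} = 0 - \left(0 + M\right) = 0 - M = - M$)
$\left(Z{\left(D{\left(3 \right)} \right)} + L{\left(-1 \right)} Q{\left(-12,-7 \right)}\right) C{\left(2 \right)} = \left(\left(20 + \frac{1}{2}\right) - 2 \left(\left(-1\right) \left(-12\right)\right)\right) \left(-19\right) = \left(\frac{41}{2} - 24\right) \left(-19\right) = \left(- \frac{7}{2}\right) \left(-19\right) = \frac{133}{2}$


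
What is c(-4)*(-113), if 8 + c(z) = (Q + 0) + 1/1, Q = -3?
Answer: 1130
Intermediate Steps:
c(z) = -10 (c(z) = -8 + ((-3 + 0) + 1/1) = -8 + (-3 + 1) = -8 - 2 = -10)
c(-4)*(-113) = -10*(-113) = 1130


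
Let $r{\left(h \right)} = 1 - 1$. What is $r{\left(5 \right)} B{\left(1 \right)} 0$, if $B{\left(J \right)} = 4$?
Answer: $0$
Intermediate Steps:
$r{\left(h \right)} = 0$
$r{\left(5 \right)} B{\left(1 \right)} 0 = 0 \cdot 4 \cdot 0 = 0 \cdot 0 = 0$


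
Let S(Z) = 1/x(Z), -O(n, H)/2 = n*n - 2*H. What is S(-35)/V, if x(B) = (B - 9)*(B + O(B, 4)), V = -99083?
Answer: -1/10763980788 ≈ -9.2902e-11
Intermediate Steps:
O(n, H) = -2*n**2 + 4*H (O(n, H) = -2*(n*n - 2*H) = -2*(n**2 - 2*H) = -2*n**2 + 4*H)
x(B) = (-9 + B)*(16 + B - 2*B**2) (x(B) = (B - 9)*(B + (-2*B**2 + 4*4)) = (-9 + B)*(B + (-2*B**2 + 16)) = (-9 + B)*(B + (16 - 2*B**2)) = (-9 + B)*(16 + B - 2*B**2))
S(Z) = 1/(-144 - 2*Z**3 + 7*Z + 19*Z**2)
S(-35)/V = -1/(144 - 19*(-35)**2 - 7*(-35) + 2*(-35)**3)/(-99083) = -1/(144 - 19*1225 + 245 + 2*(-42875))*(-1/99083) = -1/(144 - 23275 + 245 - 85750)*(-1/99083) = -1/(-108636)*(-1/99083) = -1*(-1/108636)*(-1/99083) = (1/108636)*(-1/99083) = -1/10763980788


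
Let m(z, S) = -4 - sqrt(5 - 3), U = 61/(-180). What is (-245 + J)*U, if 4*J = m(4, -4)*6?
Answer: 15311/180 + 61*sqrt(2)/120 ≈ 85.780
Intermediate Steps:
U = -61/180 (U = 61*(-1/180) = -61/180 ≈ -0.33889)
m(z, S) = -4 - sqrt(2)
J = -6 - 3*sqrt(2)/2 (J = ((-4 - sqrt(2))*6)/4 = (-24 - 6*sqrt(2))/4 = -6 - 3*sqrt(2)/2 ≈ -8.1213)
(-245 + J)*U = (-245 + (-6 - 3*sqrt(2)/2))*(-61/180) = (-251 - 3*sqrt(2)/2)*(-61/180) = 15311/180 + 61*sqrt(2)/120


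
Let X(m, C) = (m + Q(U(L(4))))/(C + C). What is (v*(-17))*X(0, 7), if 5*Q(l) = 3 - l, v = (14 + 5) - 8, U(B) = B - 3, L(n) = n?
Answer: -187/35 ≈ -5.3429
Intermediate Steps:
U(B) = -3 + B
v = 11 (v = 19 - 8 = 11)
Q(l) = ⅗ - l/5 (Q(l) = (3 - l)/5 = ⅗ - l/5)
X(m, C) = (⅖ + m)/(2*C) (X(m, C) = (m + (⅗ - (-3 + 4)/5))/(C + C) = (m + (⅗ - ⅕*1))/((2*C)) = (m + (⅗ - ⅕))*(1/(2*C)) = (m + ⅖)*(1/(2*C)) = (⅖ + m)*(1/(2*C)) = (⅖ + m)/(2*C))
(v*(-17))*X(0, 7) = (11*(-17))*((⅒)*(2 + 5*0)/7) = -187*(2 + 0)/(10*7) = -187*2/(10*7) = -187*1/35 = -187/35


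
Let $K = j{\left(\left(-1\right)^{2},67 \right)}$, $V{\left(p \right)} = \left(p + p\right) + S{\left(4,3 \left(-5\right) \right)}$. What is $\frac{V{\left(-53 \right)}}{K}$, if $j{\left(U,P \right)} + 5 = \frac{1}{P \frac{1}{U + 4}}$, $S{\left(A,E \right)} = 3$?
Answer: $\frac{6901}{330} \approx 20.912$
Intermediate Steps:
$V{\left(p \right)} = 3 + 2 p$ ($V{\left(p \right)} = \left(p + p\right) + 3 = 2 p + 3 = 3 + 2 p$)
$j{\left(U,P \right)} = -5 + \frac{4 + U}{P}$ ($j{\left(U,P \right)} = -5 + \frac{1}{P \frac{1}{U + 4}} = -5 + \frac{1}{P \frac{1}{4 + U}} = -5 + \frac{4 + U}{P}$)
$K = - \frac{330}{67}$ ($K = \frac{4 + \left(-1\right)^{2} - 335}{67} = \frac{4 + 1 - 335}{67} = \frac{1}{67} \left(-330\right) = - \frac{330}{67} \approx -4.9254$)
$\frac{V{\left(-53 \right)}}{K} = \frac{3 + 2 \left(-53\right)}{- \frac{330}{67}} = \left(3 - 106\right) \left(- \frac{67}{330}\right) = \left(-103\right) \left(- \frac{67}{330}\right) = \frac{6901}{330}$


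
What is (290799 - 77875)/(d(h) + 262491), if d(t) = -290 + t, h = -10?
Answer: 212924/262191 ≈ 0.81209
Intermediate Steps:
(290799 - 77875)/(d(h) + 262491) = (290799 - 77875)/((-290 - 10) + 262491) = 212924/(-300 + 262491) = 212924/262191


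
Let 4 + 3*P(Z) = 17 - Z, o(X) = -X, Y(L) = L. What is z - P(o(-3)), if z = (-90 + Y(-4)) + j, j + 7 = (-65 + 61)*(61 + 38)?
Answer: -1501/3 ≈ -500.33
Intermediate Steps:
j = -403 (j = -7 + (-65 + 61)*(61 + 38) = -7 - 4*99 = -7 - 396 = -403)
P(Z) = 13/3 - Z/3 (P(Z) = -4/3 + (17 - Z)/3 = -4/3 + (17/3 - Z/3) = 13/3 - Z/3)
z = -497 (z = (-90 - 4) - 403 = -94 - 403 = -497)
z - P(o(-3)) = -497 - (13/3 - (-1)*(-3)/3) = -497 - (13/3 - 1/3*3) = -497 - (13/3 - 1) = -497 - 1*10/3 = -497 - 10/3 = -1501/3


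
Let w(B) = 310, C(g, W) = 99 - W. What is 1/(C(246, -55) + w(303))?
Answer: 1/464 ≈ 0.0021552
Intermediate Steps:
1/(C(246, -55) + w(303)) = 1/((99 - 1*(-55)) + 310) = 1/((99 + 55) + 310) = 1/(154 + 310) = 1/464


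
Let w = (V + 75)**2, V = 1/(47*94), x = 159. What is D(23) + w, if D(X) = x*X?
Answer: 181173458869/19518724 ≈ 9282.0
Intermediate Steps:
D(X) = 159*X
V = 1/4418 (V = (1/47)*(1/94) = 1/4418 ≈ 0.00022635)
w = 109793485201/19518724 (w = (1/4418 + 75)**2 = (331351/4418)**2 = 109793485201/19518724 ≈ 5625.0)
D(23) + w = 159*23 + 109793485201/19518724 = 3657 + 109793485201/19518724 = 181173458869/19518724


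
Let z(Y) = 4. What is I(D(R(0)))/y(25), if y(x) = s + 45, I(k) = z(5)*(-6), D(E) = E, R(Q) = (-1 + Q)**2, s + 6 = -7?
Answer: -3/4 ≈ -0.75000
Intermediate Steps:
s = -13 (s = -6 - 7 = -13)
I(k) = -24 (I(k) = 4*(-6) = -24)
y(x) = 32 (y(x) = -13 + 45 = 32)
I(D(R(0)))/y(25) = -24/32 = -24*1/32 = -3/4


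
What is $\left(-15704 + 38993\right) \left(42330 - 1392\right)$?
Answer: $953405082$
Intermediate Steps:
$\left(-15704 + 38993\right) \left(42330 - 1392\right) = 23289 \cdot 40938 = 953405082$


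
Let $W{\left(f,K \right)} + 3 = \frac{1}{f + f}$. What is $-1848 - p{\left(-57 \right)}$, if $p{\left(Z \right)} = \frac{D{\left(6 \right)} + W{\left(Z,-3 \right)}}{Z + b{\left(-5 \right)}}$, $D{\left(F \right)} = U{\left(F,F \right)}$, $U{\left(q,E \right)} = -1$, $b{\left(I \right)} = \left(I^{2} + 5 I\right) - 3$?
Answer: $- \frac{12640777}{6840} \approx -1848.1$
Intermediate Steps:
$W{\left(f,K \right)} = -3 + \frac{1}{2 f}$ ($W{\left(f,K \right)} = -3 + \frac{1}{f + f} = -3 + \frac{1}{2 f}$)
$b{\left(I \right)} = -3 + I^{2} + 5 I$
$D{\left(F \right)} = -1$
$p{\left(Z \right)} = \frac{-4 + \frac{1}{2 Z}}{-3 + Z}$ ($p{\left(Z \right)} = \frac{-1 - \left(3 - \frac{1}{2 Z}\right)}{Z + \left(-3 + \left(-5\right)^{2} + 5 \left(-5\right)\right)} = \frac{-4 + \frac{1}{2 Z}}{Z - 3} = \frac{-4 + \frac{1}{2 Z}}{-3 + Z}$)
$-1848 - p{\left(-57 \right)} = -1848 - \frac{1 - -456}{2 \left(-57\right) \left(-3 - 57\right)} = -1848 - \frac{1}{2} \left(- \frac{1}{57}\right) \frac{1}{-60} \left(1 + 456\right) = -1848 - \frac{1}{2} \left(- \frac{1}{57}\right) \left(- \frac{1}{60}\right) 457 = -1848 - \frac{457}{6840} = - \frac{12640777}{6840}$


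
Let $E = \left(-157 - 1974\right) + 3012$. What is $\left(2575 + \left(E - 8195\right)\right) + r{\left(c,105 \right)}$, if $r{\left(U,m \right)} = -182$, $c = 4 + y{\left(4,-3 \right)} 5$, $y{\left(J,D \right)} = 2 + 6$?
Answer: $-4921$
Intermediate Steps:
$y{\left(J,D \right)} = 8$
$E = 881$ ($E = -2131 + 3012 = 881$)
$c = 44$ ($c = 4 + 8 \cdot 5 = 4 + 40 = 44$)
$\left(2575 + \left(E - 8195\right)\right) + r{\left(c,105 \right)} = \left(2575 + \left(881 - 8195\right)\right) - 182 = \left(2575 - 7314\right) - 182 = -4739 - 182 = -4921$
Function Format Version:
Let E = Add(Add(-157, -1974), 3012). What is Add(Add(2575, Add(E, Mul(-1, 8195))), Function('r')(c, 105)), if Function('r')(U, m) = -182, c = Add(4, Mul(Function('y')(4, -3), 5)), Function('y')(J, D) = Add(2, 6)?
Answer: -4921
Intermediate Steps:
Function('y')(J, D) = 8
E = 881 (E = Add(-2131, 3012) = 881)
c = 44 (c = Add(4, Mul(8, 5)) = Add(4, 40) = 44)
Add(Add(2575, Add(E, Mul(-1, 8195))), Function('r')(c, 105)) = Add(Add(2575, Add(881, Mul(-1, 8195))), -182) = Add(Add(2575, Add(881, -8195)), -182) = Add(Add(2575, -7314), -182) = Add(-4739, -182) = -4921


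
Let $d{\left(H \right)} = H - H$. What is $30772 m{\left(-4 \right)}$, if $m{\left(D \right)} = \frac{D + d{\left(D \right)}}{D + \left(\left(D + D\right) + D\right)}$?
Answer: $7693$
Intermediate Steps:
$d{\left(H \right)} = 0$
$m{\left(D \right)} = \frac{1}{4}$ ($m{\left(D \right)} = \frac{D + 0}{D + \left(\left(D + D\right) + D\right)} = \frac{D}{D + \left(2 D + D\right)} = \frac{D}{D + 3 D} = \frac{D}{4 D} = D \frac{1}{4 D} = \frac{1}{4}$)
$30772 m{\left(-4 \right)} = 30772 \cdot \frac{1}{4} = 7693$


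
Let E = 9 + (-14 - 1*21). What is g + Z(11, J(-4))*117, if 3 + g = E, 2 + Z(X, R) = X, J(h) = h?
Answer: 1024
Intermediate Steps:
Z(X, R) = -2 + X
E = -26 (E = 9 + (-14 - 21) = 9 - 35 = -26)
g = -29 (g = -3 - 26 = -29)
g + Z(11, J(-4))*117 = -29 + (-2 + 11)*117 = -29 + 9*117 = -29 + 1053 = 1024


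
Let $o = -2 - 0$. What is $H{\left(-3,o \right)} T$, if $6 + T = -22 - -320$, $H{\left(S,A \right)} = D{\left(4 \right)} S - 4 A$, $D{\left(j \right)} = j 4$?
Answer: $-11680$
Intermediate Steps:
$o = -2$ ($o = -2 + 0 = -2$)
$D{\left(j \right)} = 4 j$
$H{\left(S,A \right)} = - 4 A + 16 S$ ($H{\left(S,A \right)} = 4 \cdot 4 S - 4 A = 16 S - 4 A = - 4 A + 16 S$)
$T = 292$ ($T = -6 - -298 = -6 + \left(-22 + 320\right) = -6 + 298 = 292$)
$H{\left(-3,o \right)} T = \left(\left(-4\right) \left(-2\right) + 16 \left(-3\right)\right) 292 = \left(8 - 48\right) 292 = \left(-40\right) 292 = -11680$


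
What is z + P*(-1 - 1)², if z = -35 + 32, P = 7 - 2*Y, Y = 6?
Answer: -23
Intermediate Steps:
P = -5 (P = 7 - 2*6 = 7 - 12 = -5)
z = -3
z + P*(-1 - 1)² = -3 - 5*(-1 - 1)² = -3 - 5*(-2)² = -3 - 5*4 = -3 - 20 = -23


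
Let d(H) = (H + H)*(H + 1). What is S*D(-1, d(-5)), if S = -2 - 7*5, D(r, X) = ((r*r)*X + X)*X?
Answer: -118400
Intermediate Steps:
d(H) = 2*H*(1 + H) (d(H) = (2*H)*(1 + H) = 2*H*(1 + H))
D(r, X) = X*(X + X*r²) (D(r, X) = (r²*X + X)*X = (X*r² + X)*X = (X + X*r²)*X = X*(X + X*r²))
S = -37 (S = -2 - 35 = -37)
S*D(-1, d(-5)) = -37*(2*(-5)*(1 - 5))²*(1 + (-1)²) = -37*(2*(-5)*(-4))²*(1 + 1) = -37*40²*2 = -59200*2 = -37*3200 = -118400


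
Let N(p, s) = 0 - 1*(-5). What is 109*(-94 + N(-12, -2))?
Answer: -9701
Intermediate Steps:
N(p, s) = 5 (N(p, s) = 0 + 5 = 5)
109*(-94 + N(-12, -2)) = 109*(-94 + 5) = 109*(-89) = -9701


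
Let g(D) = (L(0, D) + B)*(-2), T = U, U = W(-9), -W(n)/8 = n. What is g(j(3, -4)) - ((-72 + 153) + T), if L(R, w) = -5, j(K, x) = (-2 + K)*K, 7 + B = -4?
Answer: -121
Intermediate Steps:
W(n) = -8*n
U = 72 (U = -8*(-9) = 72)
B = -11 (B = -7 - 4 = -11)
j(K, x) = K*(-2 + K)
T = 72
g(D) = 32 (g(D) = (-5 - 11)*(-2) = -16*(-2) = 32)
g(j(3, -4)) - ((-72 + 153) + T) = 32 - ((-72 + 153) + 72) = 32 - (81 + 72) = 32 - 1*153 = 32 - 153 = -121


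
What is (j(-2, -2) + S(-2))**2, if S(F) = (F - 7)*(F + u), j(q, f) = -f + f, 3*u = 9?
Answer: 81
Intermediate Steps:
u = 3 (u = (1/3)*9 = 3)
j(q, f) = 0
S(F) = (-7 + F)*(3 + F) (S(F) = (F - 7)*(F + 3) = (-7 + F)*(3 + F))
(j(-2, -2) + S(-2))**2 = (0 + (-21 + (-2)**2 - 4*(-2)))**2 = (0 + (-21 + 4 + 8))**2 = (0 - 9)**2 = (-9)**2 = 81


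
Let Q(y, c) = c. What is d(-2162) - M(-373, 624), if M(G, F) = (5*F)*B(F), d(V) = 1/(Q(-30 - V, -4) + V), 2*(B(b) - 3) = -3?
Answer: -10136881/2166 ≈ -4680.0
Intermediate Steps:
B(b) = 3/2 (B(b) = 3 + (1/2)*(-3) = 3 - 3/2 = 3/2)
d(V) = 1/(-4 + V)
M(G, F) = 15*F/2 (M(G, F) = (5*F)*(3/2) = 15*F/2)
d(-2162) - M(-373, 624) = 1/(-4 - 2162) - 15*624/2 = 1/(-2166) - 1*4680 = -1/2166 - 4680 = -10136881/2166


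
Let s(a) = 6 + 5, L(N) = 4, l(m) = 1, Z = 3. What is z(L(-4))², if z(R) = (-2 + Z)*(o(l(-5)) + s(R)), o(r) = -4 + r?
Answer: 64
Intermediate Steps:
s(a) = 11
z(R) = 8 (z(R) = (-2 + 3)*((-4 + 1) + 11) = 1*(-3 + 11) = 1*8 = 8)
z(L(-4))² = 8² = 64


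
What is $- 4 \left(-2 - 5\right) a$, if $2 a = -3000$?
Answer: $-42000$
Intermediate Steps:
$a = -1500$ ($a = \frac{1}{2} \left(-3000\right) = -1500$)
$- 4 \left(-2 - 5\right) a = - 4 \left(-2 - 5\right) \left(-1500\right) = \left(-4\right) \left(-7\right) \left(-1500\right) = 28 \left(-1500\right) = -42000$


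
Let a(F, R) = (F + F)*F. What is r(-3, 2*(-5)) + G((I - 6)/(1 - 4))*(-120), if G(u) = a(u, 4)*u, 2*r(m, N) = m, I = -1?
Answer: -54907/18 ≈ -3050.4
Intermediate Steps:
a(F, R) = 2*F² (a(F, R) = (2*F)*F = 2*F²)
r(m, N) = m/2
G(u) = 2*u³ (G(u) = (2*u²)*u = 2*u³)
r(-3, 2*(-5)) + G((I - 6)/(1 - 4))*(-120) = (½)*(-3) + (2*((-1 - 6)/(1 - 4))³)*(-120) = -3/2 + (2*(-7/(-3))³)*(-120) = -3/2 + (2*(-7*(-⅓))³)*(-120) = -3/2 + (2*(7/3)³)*(-120) = -3/2 + (2*(343/27))*(-120) = -3/2 + (686/27)*(-120) = -3/2 - 27440/9 = -54907/18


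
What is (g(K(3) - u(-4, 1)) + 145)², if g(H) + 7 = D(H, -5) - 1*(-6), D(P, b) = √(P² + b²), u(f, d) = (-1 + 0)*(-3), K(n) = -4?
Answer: (144 + √74)² ≈ 23287.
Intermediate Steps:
u(f, d) = 3 (u(f, d) = -1*(-3) = 3)
g(H) = -1 + √(25 + H²) (g(H) = -7 + (√(H² + (-5)²) - 1*(-6)) = -7 + (√(H² + 25) + 6) = -7 + (√(25 + H²) + 6) = -7 + (6 + √(25 + H²)) = -1 + √(25 + H²))
(g(K(3) - u(-4, 1)) + 145)² = ((-1 + √(25 + (-4 - 1*3)²)) + 145)² = ((-1 + √(25 + (-4 - 3)²)) + 145)² = ((-1 + √(25 + (-7)²)) + 145)² = ((-1 + √(25 + 49)) + 145)² = ((-1 + √74) + 145)² = (144 + √74)²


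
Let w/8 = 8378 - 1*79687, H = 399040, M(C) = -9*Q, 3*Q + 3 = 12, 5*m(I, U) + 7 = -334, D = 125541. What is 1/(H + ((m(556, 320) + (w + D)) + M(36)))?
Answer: -5/229931 ≈ -2.1746e-5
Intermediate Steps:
m(I, U) = -341/5 (m(I, U) = -7/5 + (⅕)*(-334) = -7/5 - 334/5 = -341/5)
Q = 3 (Q = -1 + (⅓)*12 = -1 + 4 = 3)
M(C) = -27 (M(C) = -9*3 = -27)
w = -570472 (w = 8*(8378 - 1*79687) = 8*(8378 - 79687) = 8*(-71309) = -570472)
1/(H + ((m(556, 320) + (w + D)) + M(36))) = 1/(399040 + ((-341/5 + (-570472 + 125541)) - 27)) = 1/(399040 + ((-341/5 - 444931) - 27)) = 1/(399040 + (-2224996/5 - 27)) = 1/(399040 - 2225131/5) = 1/(-229931/5) = -5/229931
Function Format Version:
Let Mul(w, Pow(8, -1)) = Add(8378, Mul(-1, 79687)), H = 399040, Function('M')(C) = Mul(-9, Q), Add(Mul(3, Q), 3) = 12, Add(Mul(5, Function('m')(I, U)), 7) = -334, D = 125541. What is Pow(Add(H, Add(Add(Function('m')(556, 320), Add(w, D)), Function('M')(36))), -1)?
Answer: Rational(-5, 229931) ≈ -2.1746e-5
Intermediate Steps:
Function('m')(I, U) = Rational(-341, 5) (Function('m')(I, U) = Add(Rational(-7, 5), Mul(Rational(1, 5), -334)) = Add(Rational(-7, 5), Rational(-334, 5)) = Rational(-341, 5))
Q = 3 (Q = Add(-1, Mul(Rational(1, 3), 12)) = Add(-1, 4) = 3)
Function('M')(C) = -27 (Function('M')(C) = Mul(-9, 3) = -27)
w = -570472 (w = Mul(8, Add(8378, Mul(-1, 79687))) = Mul(8, Add(8378, -79687)) = Mul(8, -71309) = -570472)
Pow(Add(H, Add(Add(Function('m')(556, 320), Add(w, D)), Function('M')(36))), -1) = Pow(Add(399040, Add(Add(Rational(-341, 5), Add(-570472, 125541)), -27)), -1) = Pow(Add(399040, Add(Add(Rational(-341, 5), -444931), -27)), -1) = Pow(Add(399040, Add(Rational(-2224996, 5), -27)), -1) = Pow(Add(399040, Rational(-2225131, 5)), -1) = Pow(Rational(-229931, 5), -1) = Rational(-5, 229931)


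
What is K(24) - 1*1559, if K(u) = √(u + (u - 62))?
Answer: -1559 + I*√14 ≈ -1559.0 + 3.7417*I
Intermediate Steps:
K(u) = √(-62 + 2*u) (K(u) = √(u + (-62 + u)) = √(-62 + 2*u))
K(24) - 1*1559 = √(-62 + 2*24) - 1*1559 = √(-62 + 48) - 1559 = √(-14) - 1559 = I*√14 - 1559 = -1559 + I*√14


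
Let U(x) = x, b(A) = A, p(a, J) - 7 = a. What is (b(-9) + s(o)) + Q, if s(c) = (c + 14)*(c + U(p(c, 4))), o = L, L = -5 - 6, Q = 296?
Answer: 242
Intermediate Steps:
p(a, J) = 7 + a
L = -11
o = -11
s(c) = (7 + 2*c)*(14 + c) (s(c) = (c + 14)*(c + (7 + c)) = (14 + c)*(7 + 2*c) = (7 + 2*c)*(14 + c))
(b(-9) + s(o)) + Q = (-9 + (98 + 2*(-11)**2 + 35*(-11))) + 296 = (-9 + (98 + 2*121 - 385)) + 296 = (-9 + (98 + 242 - 385)) + 296 = (-9 - 45) + 296 = -54 + 296 = 242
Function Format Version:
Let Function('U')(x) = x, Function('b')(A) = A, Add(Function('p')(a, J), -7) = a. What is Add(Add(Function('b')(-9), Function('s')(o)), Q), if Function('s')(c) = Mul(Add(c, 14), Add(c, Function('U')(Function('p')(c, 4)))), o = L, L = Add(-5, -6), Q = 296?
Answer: 242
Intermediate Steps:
Function('p')(a, J) = Add(7, a)
L = -11
o = -11
Function('s')(c) = Mul(Add(7, Mul(2, c)), Add(14, c)) (Function('s')(c) = Mul(Add(c, 14), Add(c, Add(7, c))) = Mul(Add(14, c), Add(7, Mul(2, c))) = Mul(Add(7, Mul(2, c)), Add(14, c)))
Add(Add(Function('b')(-9), Function('s')(o)), Q) = Add(Add(-9, Add(98, Mul(2, Pow(-11, 2)), Mul(35, -11))), 296) = Add(Add(-9, Add(98, Mul(2, 121), -385)), 296) = Add(Add(-9, Add(98, 242, -385)), 296) = Add(Add(-9, -45), 296) = Add(-54, 296) = 242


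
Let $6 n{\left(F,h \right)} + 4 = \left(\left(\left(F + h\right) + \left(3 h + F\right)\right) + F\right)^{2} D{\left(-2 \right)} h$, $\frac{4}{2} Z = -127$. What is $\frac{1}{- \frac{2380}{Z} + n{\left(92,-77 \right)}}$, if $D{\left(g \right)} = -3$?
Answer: $\frac{381}{15034570} \approx 2.5342 \cdot 10^{-5}$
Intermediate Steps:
$Z = - \frac{127}{2}$ ($Z = \frac{1}{2} \left(-127\right) = - \frac{127}{2} \approx -63.5$)
$n{\left(F,h \right)} = - \frac{2}{3} - \frac{h \left(3 F + 4 h\right)^{2}}{2}$ ($n{\left(F,h \right)} = - \frac{2}{3} + \frac{\left(\left(\left(F + h\right) + \left(3 h + F\right)\right) + F\right)^{2} \left(-3\right) h}{6} = - \frac{2}{3} + \frac{\left(\left(\left(F + h\right) + \left(F + 3 h\right)\right) + F\right)^{2} \left(-3\right) h}{6} = - \frac{2}{3} + \frac{\left(\left(2 F + 4 h\right) + F\right)^{2} \left(-3\right) h}{6} = - \frac{2}{3} + \frac{\left(3 F + 4 h\right)^{2} \left(-3\right) h}{6} = - \frac{2}{3} + \frac{- 3 \left(3 F + 4 h\right)^{2} h}{6} = - \frac{2}{3} + \frac{\left(-3\right) h \left(3 F + 4 h\right)^{2}}{6} = - \frac{2}{3} - \frac{h \left(3 F + 4 h\right)^{2}}{2}$)
$\frac{1}{- \frac{2380}{Z} + n{\left(92,-77 \right)}} = \frac{1}{- \frac{2380}{- \frac{127}{2}} - \left(\frac{2}{3} - \frac{77 \left(3 \cdot 92 + 4 \left(-77\right)\right)^{2}}{2}\right)} = \frac{1}{\left(-2380\right) \left(- \frac{2}{127}\right) - \left(\frac{2}{3} - \frac{77 \left(276 - 308\right)^{2}}{2}\right)} = \frac{1}{\frac{4760}{127} - \left(\frac{2}{3} - \frac{77 \left(-32\right)^{2}}{2}\right)} = \frac{1}{\frac{4760}{127} - \left(\frac{2}{3} - 39424\right)} = \frac{1}{\frac{4760}{127} + \left(- \frac{2}{3} + 39424\right)} = \frac{1}{\frac{4760}{127} + \frac{118270}{3}} = \frac{1}{\frac{15034570}{381}} = \frac{381}{15034570}$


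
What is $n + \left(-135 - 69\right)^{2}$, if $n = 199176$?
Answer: $240792$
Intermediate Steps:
$n + \left(-135 - 69\right)^{2} = 199176 + \left(-135 - 69\right)^{2} = 199176 + \left(-204\right)^{2} = 199176 + 41616 = 240792$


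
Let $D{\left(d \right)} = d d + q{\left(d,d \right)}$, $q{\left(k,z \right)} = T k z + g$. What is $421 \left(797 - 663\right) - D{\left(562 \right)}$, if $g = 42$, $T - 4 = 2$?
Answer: $-2154536$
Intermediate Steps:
$T = 6$ ($T = 4 + 2 = 6$)
$q{\left(k,z \right)} = 42 + 6 k z$ ($q{\left(k,z \right)} = 6 k z + 42 = 42 + 6 k z$)
$D{\left(d \right)} = 42 + 7 d^{2}$ ($D{\left(d \right)} = d d + \left(42 + 6 d d\right) = d^{2} + \left(42 + 6 d^{2}\right) = 42 + 7 d^{2}$)
$421 \left(797 - 663\right) - D{\left(562 \right)} = 421 \left(797 - 663\right) - \left(42 + 7 \cdot 562^{2}\right) = 421 \cdot 134 - \left(42 + 7 \cdot 315844\right) = 56414 - \left(42 + 2210908\right) = 56414 - 2210950 = -2154536$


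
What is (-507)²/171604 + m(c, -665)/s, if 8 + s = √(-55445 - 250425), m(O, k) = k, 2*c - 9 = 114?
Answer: 39776481023/26249749068 + 665*I*√305870/305934 ≈ 1.5153 + 1.2022*I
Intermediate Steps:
c = 123/2 (c = 9/2 + (½)*114 = 9/2 + 57 = 123/2 ≈ 61.500)
s = -8 + I*√305870 (s = -8 + √(-55445 - 250425) = -8 + √(-305870) = -8 + I*√305870 ≈ -8.0 + 553.05*I)
(-507)²/171604 + m(c, -665)/s = (-507)²/171604 - 665/(-8 + I*√305870) = 257049*(1/171604) - 665/(-8 + I*√305870) = 257049/171604 - 665/(-8 + I*√305870)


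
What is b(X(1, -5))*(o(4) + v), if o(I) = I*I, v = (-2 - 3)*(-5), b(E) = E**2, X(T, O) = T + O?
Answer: 656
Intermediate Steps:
X(T, O) = O + T
v = 25 (v = -5*(-5) = 25)
o(I) = I**2
b(X(1, -5))*(o(4) + v) = (-5 + 1)**2*(4**2 + 25) = (-4)**2*(16 + 25) = 16*41 = 656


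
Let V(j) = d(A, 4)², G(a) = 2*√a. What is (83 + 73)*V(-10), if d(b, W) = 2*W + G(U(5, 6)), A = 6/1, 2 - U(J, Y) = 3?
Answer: 9360 + 4992*I ≈ 9360.0 + 4992.0*I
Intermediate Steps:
U(J, Y) = -1 (U(J, Y) = 2 - 1*3 = 2 - 3 = -1)
A = 6 (A = 6*1 = 6)
d(b, W) = 2*I + 2*W (d(b, W) = 2*W + 2*√(-1) = 2*W + 2*I = 2*I + 2*W)
V(j) = (8 + 2*I)² (V(j) = (2*I + 2*4)² = (2*I + 8)² = (8 + 2*I)²)
(83 + 73)*V(-10) = (83 + 73)*(60 + 32*I) = 156*(60 + 32*I) = 9360 + 4992*I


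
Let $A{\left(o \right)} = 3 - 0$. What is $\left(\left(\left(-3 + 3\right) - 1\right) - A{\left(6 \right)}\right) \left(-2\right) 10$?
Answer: $80$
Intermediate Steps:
$A{\left(o \right)} = 3$ ($A{\left(o \right)} = 3 + 0 = 3$)
$\left(\left(\left(-3 + 3\right) - 1\right) - A{\left(6 \right)}\right) \left(-2\right) 10 = \left(\left(\left(-3 + 3\right) - 1\right) - 3\right) \left(-2\right) 10 = \left(\left(0 - 1\right) - 3\right) \left(-2\right) 10 = \left(-1 - 3\right) \left(-2\right) 10 = \left(-4\right) \left(-2\right) 10 = 8 \cdot 10 = 80$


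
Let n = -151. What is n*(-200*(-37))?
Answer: -1117400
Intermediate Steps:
n*(-200*(-37)) = -(-30200)*(-37) = -151*7400 = -1117400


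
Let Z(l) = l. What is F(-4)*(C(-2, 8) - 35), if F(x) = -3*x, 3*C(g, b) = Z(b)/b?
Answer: -416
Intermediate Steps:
C(g, b) = 1/3 (C(g, b) = (b/b)/3 = (1/3)*1 = 1/3)
F(-4)*(C(-2, 8) - 35) = (-3*(-4))*(1/3 - 35) = 12*(-104/3) = -416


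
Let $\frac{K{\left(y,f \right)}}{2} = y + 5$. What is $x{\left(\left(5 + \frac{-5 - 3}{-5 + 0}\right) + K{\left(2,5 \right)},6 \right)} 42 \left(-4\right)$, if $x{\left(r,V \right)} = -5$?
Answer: $840$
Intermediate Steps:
$K{\left(y,f \right)} = 10 + 2 y$ ($K{\left(y,f \right)} = 2 \left(y + 5\right) = 2 \left(5 + y\right) = 10 + 2 y$)
$x{\left(\left(5 + \frac{-5 - 3}{-5 + 0}\right) + K{\left(2,5 \right)},6 \right)} 42 \left(-4\right) = \left(-5\right) 42 \left(-4\right) = \left(-210\right) \left(-4\right) = 840$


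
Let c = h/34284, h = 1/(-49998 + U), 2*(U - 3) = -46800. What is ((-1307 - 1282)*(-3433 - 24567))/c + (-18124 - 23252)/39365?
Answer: -7180559724373484441376/39365 ≈ -1.8241e+17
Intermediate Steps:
U = -23397 (U = 3 + (½)*(-46800) = 3 - 23400 = -23397)
h = -1/73395 (h = 1/(-49998 - 23397) = 1/(-73395) = -1/73395 ≈ -1.3625e-5)
c = -1/2516274180 (c = -1/73395/34284 = -1/73395*1/34284 = -1/2516274180 ≈ -3.9741e-10)
((-1307 - 1282)*(-3433 - 24567))/c + (-18124 - 23252)/39365 = ((-1307 - 1282)*(-3433 - 24567))/(-1/2516274180) + (-18124 - 23252)/39365 = -2589*(-28000)*(-2516274180) - 41376*1/39365 = 72492000*(-2516274180) - 41376/39365 = -182409747856560000 - 41376/39365 = -7180559724373484441376/39365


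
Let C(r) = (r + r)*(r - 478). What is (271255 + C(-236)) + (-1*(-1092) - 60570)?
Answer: 548785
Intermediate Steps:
C(r) = 2*r*(-478 + r) (C(r) = (2*r)*(-478 + r) = 2*r*(-478 + r))
(271255 + C(-236)) + (-1*(-1092) - 60570) = (271255 + 2*(-236)*(-478 - 236)) + (-1*(-1092) - 60570) = (271255 + 2*(-236)*(-714)) + (1092 - 60570) = (271255 + 337008) - 59478 = 608263 - 59478 = 548785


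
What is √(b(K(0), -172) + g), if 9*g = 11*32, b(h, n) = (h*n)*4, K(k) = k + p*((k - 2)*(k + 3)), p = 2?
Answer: 4*√4666/3 ≈ 91.078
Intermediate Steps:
K(k) = k + 2*(-2 + k)*(3 + k) (K(k) = k + 2*((k - 2)*(k + 3)) = k + 2*((-2 + k)*(3 + k)) = k + 2*(-2 + k)*(3 + k))
b(h, n) = 4*h*n
g = 352/9 (g = (11*32)/9 = (⅑)*352 = 352/9 ≈ 39.111)
√(b(K(0), -172) + g) = √(4*(-12 + 2*0² + 3*0)*(-172) + 352/9) = √(4*(-12 + 2*0 + 0)*(-172) + 352/9) = √(4*(-12 + 0 + 0)*(-172) + 352/9) = √(4*(-12)*(-172) + 352/9) = √(8256 + 352/9) = √(74656/9) = 4*√4666/3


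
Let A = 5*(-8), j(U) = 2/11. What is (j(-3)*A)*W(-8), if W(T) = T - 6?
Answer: 1120/11 ≈ 101.82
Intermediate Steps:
j(U) = 2/11 (j(U) = 2*(1/11) = 2/11)
A = -40
W(T) = -6 + T
(j(-3)*A)*W(-8) = ((2/11)*(-40))*(-6 - 8) = -80/11*(-14) = 1120/11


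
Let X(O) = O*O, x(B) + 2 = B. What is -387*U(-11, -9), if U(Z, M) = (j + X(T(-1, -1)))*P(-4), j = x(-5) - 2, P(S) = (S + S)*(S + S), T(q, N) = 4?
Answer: -173376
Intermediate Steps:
x(B) = -2 + B
P(S) = 4*S² (P(S) = (2*S)*(2*S) = 4*S²)
X(O) = O²
j = -9 (j = (-2 - 5) - 2 = -7 - 2 = -9)
U(Z, M) = 448 (U(Z, M) = (-9 + 4²)*(4*(-4)²) = (-9 + 16)*(4*16) = 7*64 = 448)
-387*U(-11, -9) = -387*448 = -173376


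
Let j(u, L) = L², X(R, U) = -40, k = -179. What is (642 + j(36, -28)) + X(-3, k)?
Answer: 1386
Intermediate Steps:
(642 + j(36, -28)) + X(-3, k) = (642 + (-28)²) - 40 = (642 + 784) - 40 = 1426 - 40 = 1386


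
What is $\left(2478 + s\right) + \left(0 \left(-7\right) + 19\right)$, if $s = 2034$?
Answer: $4531$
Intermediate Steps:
$\left(2478 + s\right) + \left(0 \left(-7\right) + 19\right) = \left(2478 + 2034\right) + \left(0 \left(-7\right) + 19\right) = 4512 + \left(0 + 19\right) = 4512 + 19 = 4531$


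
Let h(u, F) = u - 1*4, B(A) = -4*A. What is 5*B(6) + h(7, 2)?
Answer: -117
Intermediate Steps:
h(u, F) = -4 + u (h(u, F) = u - 4 = -4 + u)
5*B(6) + h(7, 2) = 5*(-4*6) + (-4 + 7) = 5*(-24) + 3 = -120 + 3 = -117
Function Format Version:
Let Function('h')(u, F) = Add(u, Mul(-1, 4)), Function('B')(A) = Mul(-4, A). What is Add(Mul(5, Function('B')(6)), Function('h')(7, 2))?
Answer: -117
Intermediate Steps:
Function('h')(u, F) = Add(-4, u) (Function('h')(u, F) = Add(u, -4) = Add(-4, u))
Add(Mul(5, Function('B')(6)), Function('h')(7, 2)) = Add(Mul(5, Mul(-4, 6)), Add(-4, 7)) = Add(Mul(5, -24), 3) = Add(-120, 3) = -117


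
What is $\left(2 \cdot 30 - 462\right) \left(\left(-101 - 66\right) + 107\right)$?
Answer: $24120$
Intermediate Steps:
$\left(2 \cdot 30 - 462\right) \left(\left(-101 - 66\right) + 107\right) = \left(60 - 462\right) \left(-167 + 107\right) = \left(-402\right) \left(-60\right) = 24120$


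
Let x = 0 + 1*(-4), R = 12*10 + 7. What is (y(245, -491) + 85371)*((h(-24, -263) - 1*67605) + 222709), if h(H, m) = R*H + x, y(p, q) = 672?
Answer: 13083010236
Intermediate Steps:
R = 127 (R = 120 + 7 = 127)
x = -4 (x = 0 - 4 = -4)
h(H, m) = -4 + 127*H (h(H, m) = 127*H - 4 = -4 + 127*H)
(y(245, -491) + 85371)*((h(-24, -263) - 1*67605) + 222709) = (672 + 85371)*(((-4 + 127*(-24)) - 1*67605) + 222709) = 86043*(((-4 - 3048) - 67605) + 222709) = 86043*((-3052 - 67605) + 222709) = 86043*(-70657 + 222709) = 86043*152052 = 13083010236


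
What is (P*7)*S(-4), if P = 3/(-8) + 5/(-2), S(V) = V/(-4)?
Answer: -161/8 ≈ -20.125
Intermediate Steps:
S(V) = -V/4 (S(V) = V*(-¼) = -V/4)
P = -23/8 (P = 3*(-⅛) + 5*(-½) = -3/8 - 5/2 = -23/8 ≈ -2.8750)
(P*7)*S(-4) = (-23/8*7)*(-¼*(-4)) = -161/8*1 = -161/8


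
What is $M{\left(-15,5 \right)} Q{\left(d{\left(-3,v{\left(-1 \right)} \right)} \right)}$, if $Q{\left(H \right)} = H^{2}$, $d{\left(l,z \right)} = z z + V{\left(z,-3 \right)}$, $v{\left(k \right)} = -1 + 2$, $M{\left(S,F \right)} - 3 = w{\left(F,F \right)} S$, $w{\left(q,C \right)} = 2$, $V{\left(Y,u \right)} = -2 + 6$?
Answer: $-675$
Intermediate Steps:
$V{\left(Y,u \right)} = 4$
$M{\left(S,F \right)} = 3 + 2 S$
$v{\left(k \right)} = 1$
$d{\left(l,z \right)} = 4 + z^{2}$ ($d{\left(l,z \right)} = z z + 4 = z^{2} + 4 = 4 + z^{2}$)
$M{\left(-15,5 \right)} Q{\left(d{\left(-3,v{\left(-1 \right)} \right)} \right)} = \left(3 + 2 \left(-15\right)\right) \left(4 + 1^{2}\right)^{2} = \left(3 - 30\right) \left(4 + 1\right)^{2} = - 27 \cdot 5^{2} = \left(-27\right) 25 = -675$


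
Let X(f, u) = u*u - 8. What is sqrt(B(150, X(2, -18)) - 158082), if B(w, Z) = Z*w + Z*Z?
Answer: I*sqrt(10826) ≈ 104.05*I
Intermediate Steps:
X(f, u) = -8 + u**2 (X(f, u) = u**2 - 8 = -8 + u**2)
B(w, Z) = Z**2 + Z*w (B(w, Z) = Z*w + Z**2 = Z**2 + Z*w)
sqrt(B(150, X(2, -18)) - 158082) = sqrt((-8 + (-18)**2)*((-8 + (-18)**2) + 150) - 158082) = sqrt((-8 + 324)*((-8 + 324) + 150) - 158082) = sqrt(316*(316 + 150) - 158082) = sqrt(316*466 - 158082) = sqrt(147256 - 158082) = sqrt(-10826) = I*sqrt(10826)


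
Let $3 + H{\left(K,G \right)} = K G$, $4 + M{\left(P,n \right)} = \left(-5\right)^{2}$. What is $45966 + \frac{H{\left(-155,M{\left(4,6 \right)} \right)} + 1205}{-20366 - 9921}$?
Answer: $\frac{1392174295}{30287} \approx 45966.0$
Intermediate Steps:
$M{\left(P,n \right)} = 21$ ($M{\left(P,n \right)} = -4 + \left(-5\right)^{2} = -4 + 25 = 21$)
$H{\left(K,G \right)} = -3 + G K$ ($H{\left(K,G \right)} = -3 + K G = -3 + G K$)
$45966 + \frac{H{\left(-155,M{\left(4,6 \right)} \right)} + 1205}{-20366 - 9921} = 45966 + \frac{\left(-3 + 21 \left(-155\right)\right) + 1205}{-20366 - 9921} = 45966 + \frac{\left(-3 - 3255\right) + 1205}{-30287} = 45966 + \left(-3258 + 1205\right) \left(- \frac{1}{30287}\right) = 45966 - - \frac{2053}{30287} = 45966 + \frac{2053}{30287} = \frac{1392174295}{30287}$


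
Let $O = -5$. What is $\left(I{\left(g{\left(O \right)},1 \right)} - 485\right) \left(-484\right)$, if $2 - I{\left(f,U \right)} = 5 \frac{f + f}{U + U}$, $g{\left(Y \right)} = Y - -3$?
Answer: $228932$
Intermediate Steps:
$g{\left(Y \right)} = 3 + Y$ ($g{\left(Y \right)} = Y + 3 = 3 + Y$)
$I{\left(f,U \right)} = 2 - \frac{5 f}{U}$ ($I{\left(f,U \right)} = 2 - 5 \frac{f + f}{U + U} = 2 - 5 \frac{2 f}{2 U} = 2 - 5 \cdot 2 f \frac{1}{2 U} = 2 - 5 \frac{f}{U} = 2 - \frac{5 f}{U}$)
$\left(I{\left(g{\left(O \right)},1 \right)} - 485\right) \left(-484\right) = \left(\left(2 - \frac{5 \left(3 - 5\right)}{1}\right) - 485\right) \left(-484\right) = \left(\left(2 - \left(-10\right) 1\right) - 485\right) \left(-484\right) = \left(\left(2 + 10\right) - 485\right) \left(-484\right) = \left(12 - 485\right) \left(-484\right) = \left(-473\right) \left(-484\right) = 228932$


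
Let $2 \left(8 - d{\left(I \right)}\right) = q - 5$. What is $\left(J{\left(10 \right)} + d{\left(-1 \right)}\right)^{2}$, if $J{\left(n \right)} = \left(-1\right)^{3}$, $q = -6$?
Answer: $\frac{625}{4} \approx 156.25$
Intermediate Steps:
$J{\left(n \right)} = -1$
$d{\left(I \right)} = \frac{27}{2}$ ($d{\left(I \right)} = 8 - \frac{-6 - 5}{2} = 8 - - \frac{11}{2} = 8 + \frac{11}{2} = \frac{27}{2}$)
$\left(J{\left(10 \right)} + d{\left(-1 \right)}\right)^{2} = \left(-1 + \frac{27}{2}\right)^{2} = \left(\frac{25}{2}\right)^{2} = \frac{625}{4}$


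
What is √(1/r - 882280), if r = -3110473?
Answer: I*√8536096306091532593/3110473 ≈ 939.3*I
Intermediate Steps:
√(1/r - 882280) = √(1/(-3110473) - 882280) = √(-1/3110473 - 882280) = √(-2744308118441/3110473) = I*√8536096306091532593/3110473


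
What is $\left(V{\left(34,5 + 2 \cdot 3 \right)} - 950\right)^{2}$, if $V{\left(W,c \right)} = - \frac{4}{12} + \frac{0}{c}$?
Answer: $\frac{8128201}{9} \approx 9.0313 \cdot 10^{5}$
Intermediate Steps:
$V{\left(W,c \right)} = - \frac{1}{3}$ ($V{\left(W,c \right)} = \left(-4\right) \frac{1}{12} + 0 = - \frac{1}{3} + 0 = - \frac{1}{3}$)
$\left(V{\left(34,5 + 2 \cdot 3 \right)} - 950\right)^{2} = \left(- \frac{1}{3} - 950\right)^{2} = \left(- \frac{2851}{3}\right)^{2} = \frac{8128201}{9}$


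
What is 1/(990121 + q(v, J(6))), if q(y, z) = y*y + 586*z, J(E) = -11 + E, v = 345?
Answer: 1/1106216 ≈ 9.0398e-7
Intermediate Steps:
q(y, z) = y² + 586*z
1/(990121 + q(v, J(6))) = 1/(990121 + (345² + 586*(-11 + 6))) = 1/(990121 + (119025 + 586*(-5))) = 1/(990121 + (119025 - 2930)) = 1/(990121 + 116095) = 1/1106216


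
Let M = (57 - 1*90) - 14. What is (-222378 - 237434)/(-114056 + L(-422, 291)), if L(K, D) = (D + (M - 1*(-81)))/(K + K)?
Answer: 388081328/96263589 ≈ 4.0314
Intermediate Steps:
M = -47 (M = (57 - 90) - 14 = -33 - 14 = -47)
L(K, D) = (34 + D)/(2*K) (L(K, D) = (D + (-47 - 1*(-81)))/(K + K) = (D + (-47 + 81))/((2*K)) = (D + 34)*(1/(2*K)) = (34 + D)*(1/(2*K)) = (34 + D)/(2*K))
(-222378 - 237434)/(-114056 + L(-422, 291)) = (-222378 - 237434)/(-114056 + (½)*(34 + 291)/(-422)) = -459812/(-114056 + (½)*(-1/422)*325) = -459812/(-114056 - 325/844) = -459812/(-96263589/844) = -459812*(-844/96263589) = 388081328/96263589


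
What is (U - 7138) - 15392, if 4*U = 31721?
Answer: -58399/4 ≈ -14600.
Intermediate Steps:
U = 31721/4 (U = (¼)*31721 = 31721/4 ≈ 7930.3)
(U - 7138) - 15392 = (31721/4 - 7138) - 15392 = 3169/4 - 15392 = -58399/4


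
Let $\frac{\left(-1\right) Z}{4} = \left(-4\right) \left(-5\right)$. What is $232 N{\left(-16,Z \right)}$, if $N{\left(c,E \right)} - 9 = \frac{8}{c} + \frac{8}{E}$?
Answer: $\frac{9744}{5} \approx 1948.8$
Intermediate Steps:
$Z = -80$ ($Z = - 4 \left(\left(-4\right) \left(-5\right)\right) = \left(-4\right) 20 = -80$)
$N{\left(c,E \right)} = 9 + \frac{8}{E} + \frac{8}{c}$ ($N{\left(c,E \right)} = 9 + \left(\frac{8}{c} + \frac{8}{E}\right) = 9 + \left(\frac{8}{E} + \frac{8}{c}\right) = 9 + \frac{8}{E} + \frac{8}{c}$)
$232 N{\left(-16,Z \right)} = 232 \left(9 + \frac{8}{-80} + \frac{8}{-16}\right) = 232 \left(9 + 8 \left(- \frac{1}{80}\right) + 8 \left(- \frac{1}{16}\right)\right) = 232 \left(9 - \frac{1}{10} - \frac{1}{2}\right) = 232 \cdot \frac{42}{5} = \frac{9744}{5}$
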